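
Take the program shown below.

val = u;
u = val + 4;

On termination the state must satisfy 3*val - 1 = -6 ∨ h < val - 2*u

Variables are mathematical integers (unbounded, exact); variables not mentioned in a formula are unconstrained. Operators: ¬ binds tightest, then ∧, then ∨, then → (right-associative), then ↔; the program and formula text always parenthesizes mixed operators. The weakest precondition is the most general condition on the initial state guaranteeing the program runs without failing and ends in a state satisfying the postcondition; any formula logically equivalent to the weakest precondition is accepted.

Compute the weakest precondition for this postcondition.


Working backward. After the program, the postcondition 3*val - 1 = -6 ∨ h < val - 2*u must hold; in canonical form it is 3*val = -5 ∨ h + 2*u < val.
Before u := val + 4: 3*val = -5 ∨ h + val < -8
Before val := u: 3*u = -5 ∨ h + u < -8
Answer: WP = 3*u = -5 ∨ h + u < -8


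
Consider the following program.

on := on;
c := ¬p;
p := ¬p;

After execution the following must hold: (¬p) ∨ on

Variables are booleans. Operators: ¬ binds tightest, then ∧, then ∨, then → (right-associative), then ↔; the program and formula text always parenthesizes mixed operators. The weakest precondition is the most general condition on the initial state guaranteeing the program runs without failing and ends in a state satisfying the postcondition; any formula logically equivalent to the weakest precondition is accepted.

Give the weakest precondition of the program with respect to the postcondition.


Working backward. After the program, (¬p) ∨ on must hold.
Before p := ¬p: p ∨ on
Before c := ¬p: p ∨ on
Before on := on: p ∨ on
Answer: WP = p ∨ on


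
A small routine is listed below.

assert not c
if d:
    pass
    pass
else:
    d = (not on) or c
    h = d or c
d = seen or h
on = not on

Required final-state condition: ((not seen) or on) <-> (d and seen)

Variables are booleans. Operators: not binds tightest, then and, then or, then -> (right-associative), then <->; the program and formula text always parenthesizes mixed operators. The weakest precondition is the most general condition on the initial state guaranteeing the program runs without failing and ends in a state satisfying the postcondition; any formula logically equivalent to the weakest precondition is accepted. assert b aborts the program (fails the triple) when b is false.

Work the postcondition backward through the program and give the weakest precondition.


Working backward. After the program, ((not seen) or on) <-> (d and seen) must hold.
Before on := not on: ((not seen) or (not on)) <-> (d and seen)
Before d := seen or h: ((not seen) or (not on)) <-> ((seen or h) and seen)
Then branch requires ((not seen) or (not on)) <-> ((seen or h) and seen); else branch requires ((not seen) or (not on)) <-> ((seen or (not on) or c) and seen).
Before the if: (d -> (((not seen) or (not on)) <-> ((seen or h) and seen))) and ((not d) -> (((not seen) or (not on)) <-> ((seen or (not on) or c) and seen)))
Before assert not c: (not c) and (d -> (((not seen) or (not on)) <-> ((seen or h) and seen))) and ((not d) -> (((not seen) or (not on)) <-> ((seen or (not on) or c) and seen)))
Answer: WP = (not c) and (d -> (((not seen) or (not on)) <-> ((seen or h) and seen))) and ((not d) -> (((not seen) or (not on)) <-> ((seen or (not on) or c) and seen)))


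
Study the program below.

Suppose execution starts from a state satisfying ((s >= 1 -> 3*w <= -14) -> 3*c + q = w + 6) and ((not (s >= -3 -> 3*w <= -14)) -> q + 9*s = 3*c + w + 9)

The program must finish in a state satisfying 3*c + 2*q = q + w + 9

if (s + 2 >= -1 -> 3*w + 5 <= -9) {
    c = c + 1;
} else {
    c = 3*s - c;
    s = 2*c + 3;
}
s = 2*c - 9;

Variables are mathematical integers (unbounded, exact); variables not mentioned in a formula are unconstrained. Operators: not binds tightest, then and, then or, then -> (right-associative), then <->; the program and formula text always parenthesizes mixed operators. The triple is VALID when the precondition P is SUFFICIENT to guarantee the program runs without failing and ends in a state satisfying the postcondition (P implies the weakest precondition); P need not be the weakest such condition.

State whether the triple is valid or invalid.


Working backward. After the program, the postcondition 3*c + 2*q = q + w + 9 must hold; in canonical form it is 3*c + q = w + 9.
Before s := 2*c - 9: 3*c + q = w + 9
Then branch requires 3*c + q = w + 6; else branch requires q + 9*s = 3*c + w + 9.
Before the if: ((s >= -3 -> 3*w <= -14) -> 3*c + q = w + 6) and ((not (s >= -3 -> 3*w <= -14)) -> q + 9*s = 3*c + w + 9)
The weakest precondition is ((s >= -3 -> 3*w <= -14) -> 3*c + q = w + 6) and ((not (s >= -3 -> 3*w <= -14)) -> q + 9*s = 3*c + w + 9).
Check whether ((s >= 1 -> 3*w <= -14) -> 3*c + q = w + 6) and ((not (s >= -3 -> 3*w <= -14)) -> q + 9*s = 3*c + w + 9) implies it.
Every state satisfying the precondition satisfies the weakest precondition: the implication holds.
Answer: valid


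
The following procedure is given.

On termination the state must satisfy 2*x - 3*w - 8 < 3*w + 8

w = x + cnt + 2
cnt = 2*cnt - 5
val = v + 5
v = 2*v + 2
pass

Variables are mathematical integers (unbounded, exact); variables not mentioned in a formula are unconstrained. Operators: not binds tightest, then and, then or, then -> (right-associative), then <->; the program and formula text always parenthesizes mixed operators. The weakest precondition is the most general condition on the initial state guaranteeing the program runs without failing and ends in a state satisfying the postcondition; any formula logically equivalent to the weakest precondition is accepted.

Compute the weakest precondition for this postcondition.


Working backward. After the program, the postcondition 2*x - 3*w - 8 < 3*w + 8 must hold; in canonical form it is 2*x < 6*w + 16.
Before skip: 2*x < 6*w + 16
Before v := 2*v + 2: 2*x < 6*w + 16
Before val := v + 5: 2*x < 6*w + 16
Before cnt := 2*cnt - 5: 2*x < 6*w + 16
Before w := x + cnt + 2: 6*cnt + 4*x > -28
Answer: WP = 6*cnt + 4*x > -28


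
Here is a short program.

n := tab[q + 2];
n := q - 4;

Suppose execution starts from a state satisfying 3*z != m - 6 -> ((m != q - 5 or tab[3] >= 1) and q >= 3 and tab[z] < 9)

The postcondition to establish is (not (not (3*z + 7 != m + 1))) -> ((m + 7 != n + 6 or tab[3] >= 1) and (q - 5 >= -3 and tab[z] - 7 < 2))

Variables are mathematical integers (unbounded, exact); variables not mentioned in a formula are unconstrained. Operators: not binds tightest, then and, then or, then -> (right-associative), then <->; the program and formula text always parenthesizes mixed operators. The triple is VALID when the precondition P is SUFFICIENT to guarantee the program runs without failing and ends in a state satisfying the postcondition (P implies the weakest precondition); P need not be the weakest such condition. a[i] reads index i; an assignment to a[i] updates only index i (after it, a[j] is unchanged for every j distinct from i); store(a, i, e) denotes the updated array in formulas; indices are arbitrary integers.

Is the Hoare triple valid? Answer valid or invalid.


Working backward. After the program, the postcondition (not (not (3*z + 7 != m + 1))) -> ((m + 7 != n + 6 or tab[3] >= 1) and (q - 5 >= -3 and tab[z] - 7 < 2)) must hold; in canonical form it is 3*z != m - 6 -> ((m != n - 1 or tab[3] >= 1) and q >= 2 and tab[z] < 9).
Before n := q - 4: 3*z != m - 6 -> ((m != q - 5 or tab[3] >= 1) and q >= 2 and tab[z] < 9)
Before n := tab[q + 2]: 3*z != m - 6 -> ((m != q - 5 or tab[3] >= 1) and q >= 2 and tab[z] < 9)
The weakest precondition is 3*z != m - 6 -> ((m != q - 5 or tab[3] >= 1) and q >= 2 and tab[z] < 9).
Check whether 3*z != m - 6 -> ((m != q - 5 or tab[3] >= 1) and q >= 3 and tab[z] < 9) implies it.
Every state satisfying the precondition satisfies the weakest precondition: the implication holds.
Answer: valid


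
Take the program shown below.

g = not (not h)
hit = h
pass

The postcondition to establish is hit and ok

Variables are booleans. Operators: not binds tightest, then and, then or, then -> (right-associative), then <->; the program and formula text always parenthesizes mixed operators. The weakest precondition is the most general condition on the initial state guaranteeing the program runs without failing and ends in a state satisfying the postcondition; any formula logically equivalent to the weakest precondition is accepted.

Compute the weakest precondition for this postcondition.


Working backward. After the program, hit and ok must hold.
Before skip: hit and ok
Before hit := h: h and ok
Before g := not (not h): h and ok
Answer: WP = h and ok


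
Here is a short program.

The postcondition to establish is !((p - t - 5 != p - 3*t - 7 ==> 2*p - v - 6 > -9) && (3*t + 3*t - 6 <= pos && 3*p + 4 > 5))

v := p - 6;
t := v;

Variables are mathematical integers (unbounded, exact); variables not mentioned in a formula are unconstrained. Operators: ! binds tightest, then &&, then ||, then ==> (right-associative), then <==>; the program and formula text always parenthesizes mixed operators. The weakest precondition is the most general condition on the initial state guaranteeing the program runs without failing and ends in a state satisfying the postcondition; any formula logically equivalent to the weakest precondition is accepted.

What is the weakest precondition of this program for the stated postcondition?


Working backward. After the program, the postcondition !((p - t - 5 != p - 3*t - 7 ==> 2*p - v - 6 > -9) && (3*t + 3*t - 6 <= pos && 3*p + 4 > 5)) must hold; in canonical form it is !((2*t != -2 ==> 2*p > v - 3) && 6*t <= pos + 6 && 3*p > 1).
Before t := v: !((2*v != -2 ==> 2*p > v - 3) && 6*v <= pos + 6 && 3*p > 1)
Before v := p - 6: !((2*p != 10 ==> p > -9) && 6*p <= pos + 42 && 3*p > 1)
Answer: WP = !((2*p != 10 ==> p > -9) && 6*p <= pos + 42 && 3*p > 1)


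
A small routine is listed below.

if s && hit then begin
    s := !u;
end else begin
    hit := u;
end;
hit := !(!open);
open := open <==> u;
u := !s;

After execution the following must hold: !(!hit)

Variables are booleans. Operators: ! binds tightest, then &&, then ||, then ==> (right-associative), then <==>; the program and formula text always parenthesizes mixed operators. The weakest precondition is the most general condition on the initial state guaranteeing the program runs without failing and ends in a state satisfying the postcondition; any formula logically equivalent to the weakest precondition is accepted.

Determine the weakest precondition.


Working backward. After the program, the postcondition !(!hit) must hold; in canonical form it is hit.
Before u := !s: hit
Before open := open <==> u: hit
Before hit := !(!open): open
Then branch requires open; else branch requires open.
Before the if: ((s && hit) ==> open) && ((!(s && hit)) ==> open)
Answer: WP = ((s && hit) ==> open) && ((!(s && hit)) ==> open)


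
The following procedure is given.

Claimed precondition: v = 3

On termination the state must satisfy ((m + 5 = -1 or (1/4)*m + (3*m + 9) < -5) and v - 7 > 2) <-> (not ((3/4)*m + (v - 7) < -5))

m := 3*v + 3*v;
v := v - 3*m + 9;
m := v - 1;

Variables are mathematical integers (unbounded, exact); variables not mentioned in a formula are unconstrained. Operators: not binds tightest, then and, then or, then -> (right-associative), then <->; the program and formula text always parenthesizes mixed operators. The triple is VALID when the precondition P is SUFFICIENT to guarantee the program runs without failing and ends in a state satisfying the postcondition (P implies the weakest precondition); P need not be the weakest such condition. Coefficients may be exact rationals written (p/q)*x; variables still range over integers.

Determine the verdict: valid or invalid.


Working backward. After the program, the postcondition ((m + 5 = -1 or (1/4)*m + (3*m + 9) < -5) and v - 7 > 2) <-> (not ((3/4)*m + (v - 7) < -5)) must hold; in canonical form it is ((m = -6 or (13/4)*m < -14) and v > 9) <-> (not ((3/4)*m + v < 2)).
Before m := v - 1: ((v = -5 or (13/4)*v < -43/4) and v > 9) <-> (not ((7/4)*v < 11/4))
Before v := v - 3*m + 9: ((v = 3*m - 14 or (13/4)*v < (39/4)*m - 40) and v > 3*m) <-> (not ((7/4)*v < (21/4)*m - 13))
Before m := 3*v + 3*v: ((17*v = 14 or (221/4)*v > 40) and 17*v < 0) <-> (not ((119/4)*v > 13))
The weakest precondition is ((17*v = 14 or (221/4)*v > 40) and 17*v < 0) <-> (not ((119/4)*v > 13)).
Check whether v = 3 implies it.
Every state satisfying the precondition satisfies the weakest precondition: the implication holds.
Answer: valid


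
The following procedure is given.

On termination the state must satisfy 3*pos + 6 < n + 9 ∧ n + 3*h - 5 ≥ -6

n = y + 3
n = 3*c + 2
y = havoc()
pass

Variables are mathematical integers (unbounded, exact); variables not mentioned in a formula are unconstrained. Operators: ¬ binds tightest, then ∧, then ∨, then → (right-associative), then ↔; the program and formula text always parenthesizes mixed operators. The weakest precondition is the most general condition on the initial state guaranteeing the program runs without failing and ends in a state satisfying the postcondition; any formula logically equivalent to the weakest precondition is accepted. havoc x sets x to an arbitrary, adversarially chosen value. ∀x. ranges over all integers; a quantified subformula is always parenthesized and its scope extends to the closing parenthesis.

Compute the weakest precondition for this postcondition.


Working backward. After the program, the postcondition 3*pos + 6 < n + 9 ∧ n + 3*h - 5 ≥ -6 must hold; in canonical form it is 3*pos < n + 3 ∧ 3*h + n ≥ -1.
Before skip: 3*pos < n + 3 ∧ 3*h + n ≥ -1
Before havoc y: 3*pos < n + 3 ∧ 3*h + n ≥ -1
Before n := 3*c + 2: 3*pos < 3*c + 5 ∧ 3*c + 3*h ≥ -3
Before n := y + 3: 3*pos < 3*c + 5 ∧ 3*c + 3*h ≥ -3
Answer: WP = 3*pos < 3*c + 5 ∧ 3*c + 3*h ≥ -3


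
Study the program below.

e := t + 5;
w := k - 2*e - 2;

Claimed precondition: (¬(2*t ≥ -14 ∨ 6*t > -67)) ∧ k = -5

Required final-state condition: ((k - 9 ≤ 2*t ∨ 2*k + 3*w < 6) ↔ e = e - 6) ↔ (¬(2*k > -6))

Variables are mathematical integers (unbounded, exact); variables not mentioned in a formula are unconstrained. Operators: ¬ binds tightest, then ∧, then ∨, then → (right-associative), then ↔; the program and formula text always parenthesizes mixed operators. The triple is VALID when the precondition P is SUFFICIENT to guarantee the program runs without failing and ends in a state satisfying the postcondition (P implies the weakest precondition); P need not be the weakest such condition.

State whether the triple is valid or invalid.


Working backward. After the program, the postcondition ((k - 9 ≤ 2*t ∨ 2*k + 3*w < 6) ↔ e = e - 6) ↔ (¬(2*k > -6)) must hold; in canonical form it is (¬(k ≤ 2*t + 9 ∨ 2*k + 3*w < 6)) ↔ (¬(2*k > -6)).
Before w := k - 2*e - 2: (¬(k ≤ 2*t + 9 ∨ 5*k < 6*e + 12)) ↔ (¬(2*k > -6))
Before e := t + 5: (¬(k ≤ 2*t + 9 ∨ 5*k < 6*t + 42)) ↔ (¬(2*k > -6))
The weakest precondition is (¬(k ≤ 2*t + 9 ∨ 5*k < 6*t + 42)) ↔ (¬(2*k > -6)).
Check whether (¬(2*t ≥ -14 ∨ 6*t > -67)) ∧ k = -5 implies it.
Every state satisfying the precondition satisfies the weakest precondition: the implication holds.
Answer: valid


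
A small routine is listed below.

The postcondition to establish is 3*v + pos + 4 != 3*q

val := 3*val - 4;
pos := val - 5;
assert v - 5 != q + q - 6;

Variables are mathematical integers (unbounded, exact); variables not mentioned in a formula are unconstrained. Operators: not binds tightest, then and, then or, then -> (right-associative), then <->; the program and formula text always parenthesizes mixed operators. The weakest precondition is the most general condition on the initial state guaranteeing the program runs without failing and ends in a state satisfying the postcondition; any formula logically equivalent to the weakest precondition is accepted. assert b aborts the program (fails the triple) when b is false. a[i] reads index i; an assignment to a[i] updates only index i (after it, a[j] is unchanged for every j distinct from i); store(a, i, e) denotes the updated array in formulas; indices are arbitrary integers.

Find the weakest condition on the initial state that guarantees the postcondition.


Working backward. After the program, the postcondition 3*v + pos + 4 != 3*q must hold; in canonical form it is pos + 3*v != 3*q - 4.
Before assert v - 5 != q + q - 6: v != 2*q - 1 and pos + 3*v != 3*q - 4
Before pos := val - 5: v != 2*q - 1 and 3*v + val != 3*q + 1
Before val := 3*val - 4: v != 2*q - 1 and 3*v + 3*val != 3*q + 5
Answer: WP = v != 2*q - 1 and 3*v + 3*val != 3*q + 5


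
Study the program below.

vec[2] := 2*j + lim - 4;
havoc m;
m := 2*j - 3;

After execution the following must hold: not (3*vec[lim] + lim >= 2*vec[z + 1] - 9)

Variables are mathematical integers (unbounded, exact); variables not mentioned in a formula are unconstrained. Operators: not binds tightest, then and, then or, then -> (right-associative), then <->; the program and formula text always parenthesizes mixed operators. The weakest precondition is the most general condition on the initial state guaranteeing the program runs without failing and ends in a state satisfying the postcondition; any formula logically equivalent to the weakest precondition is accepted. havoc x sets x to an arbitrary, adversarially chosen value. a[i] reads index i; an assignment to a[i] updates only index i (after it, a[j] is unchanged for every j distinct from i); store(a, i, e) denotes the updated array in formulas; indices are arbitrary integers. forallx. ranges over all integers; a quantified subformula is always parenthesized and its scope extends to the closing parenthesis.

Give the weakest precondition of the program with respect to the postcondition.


Working backward. After the program, not (3*vec[lim] + lim >= 2*vec[z + 1] - 9) must hold.
Before m := 2*j - 3: not (3*vec[lim] + lim >= 2*vec[z + 1] - 9)
Before havoc m: not (3*vec[lim] + lim >= 2*vec[z + 1] - 9)
Before vec[2] := 2*j + lim - 4: not (3*store(vec, 2, 2*j + lim - 4)[lim] + lim >= 2*store(vec, 2, 2*j + lim - 4)[z + 1] - 9)
Answer: WP = not (3*store(vec, 2, 2*j + lim - 4)[lim] + lim >= 2*store(vec, 2, 2*j + lim - 4)[z + 1] - 9)


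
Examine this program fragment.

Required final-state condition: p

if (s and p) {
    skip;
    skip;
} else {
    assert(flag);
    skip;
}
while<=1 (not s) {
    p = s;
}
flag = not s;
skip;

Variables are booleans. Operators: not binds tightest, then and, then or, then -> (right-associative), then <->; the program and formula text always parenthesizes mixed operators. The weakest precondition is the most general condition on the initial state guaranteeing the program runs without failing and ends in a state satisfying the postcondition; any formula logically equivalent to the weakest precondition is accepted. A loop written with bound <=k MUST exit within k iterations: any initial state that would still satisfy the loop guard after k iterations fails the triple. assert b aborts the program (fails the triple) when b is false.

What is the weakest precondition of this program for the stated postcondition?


Working backward. After the program, p must hold.
Before skip: p
Before flag := not s: p
Before the loop (bound <=1), unroll the exhaustion recursion (WP_0 = exit-now case; WP_j = one more guarded iteration, up to j = 1):
  WP_0: s and p
  WP_1: ((not s) -> s) and (s -> p)
So before the loop: ((not s) -> s) and (s -> p)
Then branch requires ((not s) -> s) and (s -> p); else branch requires flag and ((not s) -> s) and (s -> p).
Before the if: ((s and p) -> (((not s) -> s) and (s -> p))) and ((not (s and p)) -> (flag and ((not s) -> s) and (s -> p)))
Answer: WP = ((s and p) -> (((not s) -> s) and (s -> p))) and ((not (s and p)) -> (flag and ((not s) -> s) and (s -> p)))


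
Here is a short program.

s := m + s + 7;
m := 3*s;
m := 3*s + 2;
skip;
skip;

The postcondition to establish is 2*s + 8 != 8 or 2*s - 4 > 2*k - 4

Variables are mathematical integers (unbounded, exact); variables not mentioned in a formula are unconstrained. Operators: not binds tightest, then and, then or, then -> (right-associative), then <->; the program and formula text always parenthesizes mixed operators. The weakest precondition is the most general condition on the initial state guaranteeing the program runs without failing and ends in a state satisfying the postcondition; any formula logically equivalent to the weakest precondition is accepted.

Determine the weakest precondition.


Working backward. After the program, the postcondition 2*s + 8 != 8 or 2*s - 4 > 2*k - 4 must hold; in canonical form it is 2*s != 0 or 2*s > 2*k.
Before skip: 2*s != 0 or 2*s > 2*k
Before skip: 2*s != 0 or 2*s > 2*k
Before m := 3*s + 2: 2*s != 0 or 2*s > 2*k
Before m := 3*s: 2*s != 0 or 2*s > 2*k
Before s := m + s + 7: 2*m + 2*s != -14 or 2*m + 2*s > 2*k - 14
Answer: WP = 2*m + 2*s != -14 or 2*m + 2*s > 2*k - 14


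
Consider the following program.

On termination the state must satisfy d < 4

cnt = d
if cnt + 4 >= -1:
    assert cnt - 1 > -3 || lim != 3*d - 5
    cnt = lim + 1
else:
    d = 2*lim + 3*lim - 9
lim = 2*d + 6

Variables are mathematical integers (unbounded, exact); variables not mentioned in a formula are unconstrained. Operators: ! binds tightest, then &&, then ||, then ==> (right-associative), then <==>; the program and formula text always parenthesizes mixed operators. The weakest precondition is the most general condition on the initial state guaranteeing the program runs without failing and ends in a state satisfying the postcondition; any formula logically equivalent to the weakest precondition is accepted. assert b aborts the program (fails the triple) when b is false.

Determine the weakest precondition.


Working backward. After the program, d < 4 must hold.
Before lim := 2*d + 6: d < 4
Then branch requires (cnt > -2 || lim != 3*d - 5) && d < 4; else branch requires 5*lim < 13.
Before the if: (cnt >= -5 ==> ((cnt > -2 || lim != 3*d - 5) && d < 4)) && ((!(cnt >= -5)) ==> 5*lim < 13)
Before cnt := d: (d >= -5 ==> ((d > -2 || lim != 3*d - 5) && d < 4)) && ((!(d >= -5)) ==> 5*lim < 13)
Answer: WP = (d >= -5 ==> ((d > -2 || lim != 3*d - 5) && d < 4)) && ((!(d >= -5)) ==> 5*lim < 13)


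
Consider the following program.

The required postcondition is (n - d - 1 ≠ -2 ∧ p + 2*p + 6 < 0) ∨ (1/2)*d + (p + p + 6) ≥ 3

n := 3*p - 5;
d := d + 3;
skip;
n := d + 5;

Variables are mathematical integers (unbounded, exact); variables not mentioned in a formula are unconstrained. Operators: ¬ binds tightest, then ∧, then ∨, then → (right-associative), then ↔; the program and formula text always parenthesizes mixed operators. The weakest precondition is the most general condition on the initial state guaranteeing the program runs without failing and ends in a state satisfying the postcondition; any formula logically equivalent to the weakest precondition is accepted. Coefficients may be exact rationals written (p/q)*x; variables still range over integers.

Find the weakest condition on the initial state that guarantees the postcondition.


Working backward. After the program, the postcondition (n - d - 1 ≠ -2 ∧ p + 2*p + 6 < 0) ∨ (1/2)*d + (p + p + 6) ≥ 3 must hold; in canonical form it is (n ≠ d - 1 ∧ 3*p < -6) ∨ (1/2)*d + 2*p ≥ -3.
Before n := d + 5: 3*p < -6 ∨ (1/2)*d + 2*p ≥ -3
Before skip: 3*p < -6 ∨ (1/2)*d + 2*p ≥ -3
Before d := d + 3: 3*p < -6 ∨ (1/2)*d + 2*p ≥ -9/2
Before n := 3*p - 5: 3*p < -6 ∨ (1/2)*d + 2*p ≥ -9/2
Answer: WP = 3*p < -6 ∨ (1/2)*d + 2*p ≥ -9/2


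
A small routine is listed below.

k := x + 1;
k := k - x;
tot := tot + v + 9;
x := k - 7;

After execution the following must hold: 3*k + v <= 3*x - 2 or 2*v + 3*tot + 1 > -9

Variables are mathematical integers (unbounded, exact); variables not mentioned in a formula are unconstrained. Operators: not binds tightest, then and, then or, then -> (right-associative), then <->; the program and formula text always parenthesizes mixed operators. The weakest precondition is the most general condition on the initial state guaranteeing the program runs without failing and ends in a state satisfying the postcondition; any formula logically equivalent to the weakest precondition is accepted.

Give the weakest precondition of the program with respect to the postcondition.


Working backward. After the program, the postcondition 3*k + v <= 3*x - 2 or 2*v + 3*tot + 1 > -9 must hold; in canonical form it is 3*k + v <= 3*x - 2 or 3*tot + 2*v > -10.
Before x := k - 7: v <= -23 or 3*tot + 2*v > -10
Before tot := tot + v + 9: v <= -23 or 3*tot + 5*v > -37
Before k := k - x: v <= -23 or 3*tot + 5*v > -37
Before k := x + 1: v <= -23 or 3*tot + 5*v > -37
Answer: WP = v <= -23 or 3*tot + 5*v > -37


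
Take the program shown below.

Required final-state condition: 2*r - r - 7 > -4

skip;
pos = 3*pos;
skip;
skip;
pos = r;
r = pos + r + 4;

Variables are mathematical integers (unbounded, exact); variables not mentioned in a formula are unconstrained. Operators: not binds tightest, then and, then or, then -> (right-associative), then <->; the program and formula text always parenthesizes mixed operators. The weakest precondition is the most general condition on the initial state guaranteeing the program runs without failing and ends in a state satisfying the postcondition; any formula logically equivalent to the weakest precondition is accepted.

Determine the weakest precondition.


Working backward. After the program, the postcondition 2*r - r - 7 > -4 must hold; in canonical form it is r > 3.
Before r := pos + r + 4: pos + r > -1
Before pos := r: 2*r > -1
Before skip: 2*r > -1
Before skip: 2*r > -1
Before pos := 3*pos: 2*r > -1
Before skip: 2*r > -1
Answer: WP = 2*r > -1


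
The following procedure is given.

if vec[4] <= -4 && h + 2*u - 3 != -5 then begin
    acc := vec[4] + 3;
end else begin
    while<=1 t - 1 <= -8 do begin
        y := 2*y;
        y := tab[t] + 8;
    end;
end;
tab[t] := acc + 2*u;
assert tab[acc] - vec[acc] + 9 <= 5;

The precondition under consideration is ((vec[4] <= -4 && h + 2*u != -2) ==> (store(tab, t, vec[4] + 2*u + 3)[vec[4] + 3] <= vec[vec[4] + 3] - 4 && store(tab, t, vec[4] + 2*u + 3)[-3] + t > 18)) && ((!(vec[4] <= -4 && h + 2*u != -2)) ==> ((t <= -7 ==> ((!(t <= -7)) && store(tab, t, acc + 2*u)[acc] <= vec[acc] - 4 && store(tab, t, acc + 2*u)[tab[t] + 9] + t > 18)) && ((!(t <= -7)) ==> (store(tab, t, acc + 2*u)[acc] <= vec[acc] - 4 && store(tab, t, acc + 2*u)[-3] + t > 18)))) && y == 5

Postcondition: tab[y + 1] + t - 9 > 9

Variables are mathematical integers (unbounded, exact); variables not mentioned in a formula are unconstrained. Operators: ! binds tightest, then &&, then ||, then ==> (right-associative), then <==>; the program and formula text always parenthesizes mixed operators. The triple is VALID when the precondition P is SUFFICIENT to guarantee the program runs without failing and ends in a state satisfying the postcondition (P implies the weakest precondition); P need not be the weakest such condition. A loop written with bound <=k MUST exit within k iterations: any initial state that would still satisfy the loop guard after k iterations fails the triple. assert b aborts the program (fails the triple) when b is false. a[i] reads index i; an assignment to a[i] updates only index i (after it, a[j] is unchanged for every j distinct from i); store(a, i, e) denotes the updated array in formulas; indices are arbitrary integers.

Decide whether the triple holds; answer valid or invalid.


Working backward. After the program, the postcondition tab[y + 1] + t - 9 > 9 must hold; in canonical form it is tab[y + 1] + t > 18.
Before assert tab[acc] - vec[acc] + 9 <= 5: tab[acc] <= vec[acc] - 4 && tab[y + 1] + t > 18
Before tab[t] := acc + 2*u: store(tab, t, acc + 2*u)[acc] <= vec[acc] - 4 && store(tab, t, acc + 2*u)[y + 1] + t > 18
Then branch requires store(tab, t, vec[4] + 2*u + 3)[vec[4] + 3] <= vec[vec[4] + 3] - 4 && store(tab, t, vec[4] + 2*u + 3)[y + 1] + t > 18; else branch requires (t <= -7 ==> ((!(t <= -7)) && store(tab, t, acc + 2*u)[acc] <= vec[acc] - 4 && store(tab, t, acc + 2*u)[tab[t] + 9] + t > 18)) && ((!(t <= -7)) ==> (store(tab, t, acc + 2*u)[acc] <= vec[acc] - 4 && store(tab, t, acc + 2*u)[y + 1] + t > 18)).
Before the if: ((vec[4] <= -4 && h + 2*u != -2) ==> (store(tab, t, vec[4] + 2*u + 3)[vec[4] + 3] <= vec[vec[4] + 3] - 4 && store(tab, t, vec[4] + 2*u + 3)[y + 1] + t > 18)) && ((!(vec[4] <= -4 && h + 2*u != -2)) ==> ((t <= -7 ==> ((!(t <= -7)) && store(tab, t, acc + 2*u)[acc] <= vec[acc] - 4 && store(tab, t, acc + 2*u)[tab[t] + 9] + t > 18)) && ((!(t <= -7)) ==> (store(tab, t, acc + 2*u)[acc] <= vec[acc] - 4 && store(tab, t, acc + 2*u)[y + 1] + t > 18))))
The weakest precondition is ((vec[4] <= -4 && h + 2*u != -2) ==> (store(tab, t, vec[4] + 2*u + 3)[vec[4] + 3] <= vec[vec[4] + 3] - 4 && store(tab, t, vec[4] + 2*u + 3)[y + 1] + t > 18)) && ((!(vec[4] <= -4 && h + 2*u != -2)) ==> ((t <= -7 ==> ((!(t <= -7)) && store(tab, t, acc + 2*u)[acc] <= vec[acc] - 4 && store(tab, t, acc + 2*u)[tab[t] + 9] + t > 18)) && ((!(t <= -7)) ==> (store(tab, t, acc + 2*u)[acc] <= vec[acc] - 4 && store(tab, t, acc + 2*u)[y + 1] + t > 18)))).
Check whether ((vec[4] <= -4 && h + 2*u != -2) ==> (store(tab, t, vec[4] + 2*u + 3)[vec[4] + 3] <= vec[vec[4] + 3] - 4 && store(tab, t, vec[4] + 2*u + 3)[-3] + t > 18)) && ((!(vec[4] <= -4 && h + 2*u != -2)) ==> ((t <= -7 ==> ((!(t <= -7)) && store(tab, t, acc + 2*u)[acc] <= vec[acc] - 4 && store(tab, t, acc + 2*u)[tab[t] + 9] + t > 18)) && ((!(t <= -7)) ==> (store(tab, t, acc + 2*u)[acc] <= vec[acc] - 4 && store(tab, t, acc + 2*u)[-3] + t > 18)))) && y == 5 implies it.
Countermodel: at the initial state acc = 27727, h = -27, t = -3, tab = {[-4] = 11794, [-3] = 2, [4] = 2, [6] = -20344, [11] = 2, [27727] = 2, elsewhere 2}, u = 13, vec = {[-4] = 11798, [-3] = 5, [4] = -7, [6] = 5, [11] = 5, [27727] = 5, elsewhere 5}, y = 5, the precondition holds but the weakest precondition fails.
Answer: invalid


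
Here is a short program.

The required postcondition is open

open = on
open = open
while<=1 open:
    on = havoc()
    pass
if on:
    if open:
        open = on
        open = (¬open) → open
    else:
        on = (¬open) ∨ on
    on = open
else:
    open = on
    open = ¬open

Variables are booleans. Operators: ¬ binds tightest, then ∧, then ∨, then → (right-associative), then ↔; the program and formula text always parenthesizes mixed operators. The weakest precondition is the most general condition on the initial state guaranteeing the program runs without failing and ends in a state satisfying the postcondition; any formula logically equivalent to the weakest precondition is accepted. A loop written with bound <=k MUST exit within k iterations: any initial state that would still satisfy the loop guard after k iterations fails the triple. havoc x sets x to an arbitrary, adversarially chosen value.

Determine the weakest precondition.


Working backward. After the program, open must hold.
Then branch requires (open → ((¬on) → on)) ∧ ((¬open) → open); else branch requires ¬on.
Before the if: on → ((open → ((¬on) → on)) ∧ ((¬open) → open))
Before the loop (bound <=1), unroll the exhaustion recursion (WP_0 = exit-now case; WP_j = one more guarded iteration, up to j = 1):
  WP_0: (¬open) ∧ (on → ((open → ((¬on) → on)) ∧ ((¬open) → open)))
  WP_1: (open → ((¬open) ∧ ((¬open) → open))) ∧ ((¬open) → (on → ((open → ((¬on) → on)) ∧ ((¬open) → open))))
So before the loop: (open → ((¬open) ∧ ((¬open) → open))) ∧ ((¬open) → (on → ((open → ((¬on) → on)) ∧ ((¬open) → open))))
Before open := open: (open → ((¬open) ∧ ((¬open) → open))) ∧ ((¬open) → (on → ((open → ((¬on) → on)) ∧ ((¬open) → open))))
Before open := on: (on → ((¬on) ∧ ((¬on) → on))) ∧ ((¬on) → (on → ((on → ((¬on) → on)) ∧ ((¬on) → on))))
Answer: WP = (on → ((¬on) ∧ ((¬on) → on))) ∧ ((¬on) → (on → ((on → ((¬on) → on)) ∧ ((¬on) → on))))


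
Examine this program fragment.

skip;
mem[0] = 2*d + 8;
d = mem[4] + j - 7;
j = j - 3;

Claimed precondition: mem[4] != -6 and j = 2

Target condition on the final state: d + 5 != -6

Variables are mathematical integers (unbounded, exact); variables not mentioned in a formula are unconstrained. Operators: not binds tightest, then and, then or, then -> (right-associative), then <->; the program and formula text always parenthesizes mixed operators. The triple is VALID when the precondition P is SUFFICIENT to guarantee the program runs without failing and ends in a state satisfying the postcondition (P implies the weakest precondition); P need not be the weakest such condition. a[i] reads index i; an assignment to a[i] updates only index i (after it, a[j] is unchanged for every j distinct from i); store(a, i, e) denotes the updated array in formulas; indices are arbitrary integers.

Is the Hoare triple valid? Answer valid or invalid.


Working backward. After the program, the postcondition d + 5 != -6 must hold; in canonical form it is d != -11.
Before j := j - 3: d != -11
Before d := mem[4] + j - 7: mem[4] + j != -4
Before mem[0] := 2*d + 8: mem[4] + j != -4
Before skip: mem[4] + j != -4
The weakest precondition is mem[4] + j != -4.
Check whether mem[4] != -6 and j = 2 implies it.
Every state satisfying the precondition satisfies the weakest precondition: the implication holds.
Answer: valid


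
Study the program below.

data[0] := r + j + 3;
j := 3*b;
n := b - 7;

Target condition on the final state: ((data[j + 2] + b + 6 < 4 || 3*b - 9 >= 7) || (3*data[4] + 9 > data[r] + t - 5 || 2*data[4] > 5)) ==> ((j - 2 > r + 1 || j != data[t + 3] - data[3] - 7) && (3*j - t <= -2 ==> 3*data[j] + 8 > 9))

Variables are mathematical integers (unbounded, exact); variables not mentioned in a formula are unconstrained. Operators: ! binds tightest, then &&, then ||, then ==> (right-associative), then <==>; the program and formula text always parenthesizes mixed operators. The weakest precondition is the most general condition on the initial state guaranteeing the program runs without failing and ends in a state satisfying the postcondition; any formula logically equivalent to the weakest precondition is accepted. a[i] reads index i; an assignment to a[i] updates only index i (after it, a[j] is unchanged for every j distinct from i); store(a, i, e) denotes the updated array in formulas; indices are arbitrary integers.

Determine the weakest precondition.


Working backward. After the program, the postcondition ((data[j + 2] + b + 6 < 4 || 3*b - 9 >= 7) || (3*data[4] + 9 > data[r] + t - 5 || 2*data[4] > 5)) ==> ((j - 2 > r + 1 || j != data[t + 3] - data[3] - 7) && (3*j - t <= -2 ==> 3*data[j] + 8 > 9)) must hold; in canonical form it is (data[j + 2] + b < -2 || 3*b >= 16 || 3*data[4] > data[r] + t - 14 || 2*data[4] > 5) ==> ((j > r + 3 || data[3] + j != data[t + 3] - 7) && (3*j <= t - 2 ==> 3*data[j] > 1)).
Before n := b - 7: (data[j + 2] + b < -2 || 3*b >= 16 || 3*data[4] > data[r] + t - 14 || 2*data[4] > 5) ==> ((j > r + 3 || data[3] + j != data[t + 3] - 7) && (3*j <= t - 2 ==> 3*data[j] > 1))
Before j := 3*b: (data[3*b + 2] + b < -2 || 3*b >= 16 || 3*data[4] > data[r] + t - 14 || 2*data[4] > 5) ==> ((3*b > r + 3 || data[3] + 3*b != data[t + 3] - 7) && (9*b <= t - 2 ==> 3*data[3*b] > 1))
Before data[0] := r + j + 3: (store(data, 0, j + r + 3)[3*b + 2] + b < -2 || 3*b >= 16 || 3*data[4] > store(data, 0, j + r + 3)[r] + t - 14 || 2*data[4] > 5) ==> ((3*b > r + 3 || data[3] + 3*b != store(data, 0, j + r + 3)[t + 3] - 7) && (9*b <= t - 2 ==> 3*store(data, 0, j + r + 3)[3*b] > 1))
Answer: WP = (store(data, 0, j + r + 3)[3*b + 2] + b < -2 || 3*b >= 16 || 3*data[4] > store(data, 0, j + r + 3)[r] + t - 14 || 2*data[4] > 5) ==> ((3*b > r + 3 || data[3] + 3*b != store(data, 0, j + r + 3)[t + 3] - 7) && (9*b <= t - 2 ==> 3*store(data, 0, j + r + 3)[3*b] > 1))


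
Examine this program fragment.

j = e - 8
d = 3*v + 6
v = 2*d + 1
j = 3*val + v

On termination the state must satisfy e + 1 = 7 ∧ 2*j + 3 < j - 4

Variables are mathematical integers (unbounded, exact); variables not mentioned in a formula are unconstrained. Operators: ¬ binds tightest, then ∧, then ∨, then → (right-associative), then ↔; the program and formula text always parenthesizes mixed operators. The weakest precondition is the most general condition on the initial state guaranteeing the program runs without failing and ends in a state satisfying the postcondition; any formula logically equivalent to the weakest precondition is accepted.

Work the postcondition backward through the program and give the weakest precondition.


Working backward. After the program, the postcondition e + 1 = 7 ∧ 2*j + 3 < j - 4 must hold; in canonical form it is e = 6 ∧ j < -7.
Before j := 3*val + v: e = 6 ∧ v + 3*val < -7
Before v := 2*d + 1: e = 6 ∧ 2*d + 3*val < -8
Before d := 3*v + 6: e = 6 ∧ 6*v + 3*val < -20
Before j := e - 8: e = 6 ∧ 6*v + 3*val < -20
Answer: WP = e = 6 ∧ 6*v + 3*val < -20


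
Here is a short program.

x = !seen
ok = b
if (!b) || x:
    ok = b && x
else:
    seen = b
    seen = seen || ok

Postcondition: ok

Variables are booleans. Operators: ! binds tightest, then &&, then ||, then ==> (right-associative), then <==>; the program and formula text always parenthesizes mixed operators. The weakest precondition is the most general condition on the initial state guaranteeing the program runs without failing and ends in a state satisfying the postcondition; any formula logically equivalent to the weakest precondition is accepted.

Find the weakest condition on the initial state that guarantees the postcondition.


Working backward. After the program, ok must hold.
Then branch requires b && x; else branch requires ok.
Before the if: (((!b) || x) ==> (b && x)) && ((!((!b) || x)) ==> ok)
Before ok := b: (((!b) || x) ==> (b && x)) && ((!((!b) || x)) ==> b)
Before x := !seen: (((!b) || (!seen)) ==> (b && (!seen))) && ((!((!b) || (!seen))) ==> b)
Answer: WP = (((!b) || (!seen)) ==> (b && (!seen))) && ((!((!b) || (!seen))) ==> b)


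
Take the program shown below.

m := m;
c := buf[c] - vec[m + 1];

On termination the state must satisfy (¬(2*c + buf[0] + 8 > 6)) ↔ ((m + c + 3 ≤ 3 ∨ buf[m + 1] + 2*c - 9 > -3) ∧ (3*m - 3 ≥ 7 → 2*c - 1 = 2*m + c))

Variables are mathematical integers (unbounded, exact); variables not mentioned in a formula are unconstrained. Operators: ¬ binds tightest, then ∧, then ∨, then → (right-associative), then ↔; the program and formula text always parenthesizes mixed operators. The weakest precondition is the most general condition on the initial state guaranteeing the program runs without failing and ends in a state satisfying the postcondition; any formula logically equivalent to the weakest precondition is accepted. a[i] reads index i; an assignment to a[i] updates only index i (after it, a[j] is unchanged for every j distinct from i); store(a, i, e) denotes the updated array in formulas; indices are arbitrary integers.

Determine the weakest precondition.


Working backward. After the program, the postcondition (¬(2*c + buf[0] + 8 > 6)) ↔ ((m + c + 3 ≤ 3 ∨ buf[m + 1] + 2*c - 9 > -3) ∧ (3*m - 3 ≥ 7 → 2*c - 1 = 2*m + c)) must hold; in canonical form it is (¬(buf[0] + 2*c > -2)) ↔ ((c + m ≤ 0 ∨ buf[m + 1] + 2*c > 6) ∧ (3*m ≥ 10 → c = 2*m + 1)).
Before c := buf[c] - vec[m + 1]: (¬(buf[0] + 2*buf[c] > 2*vec[m + 1] - 2)) ↔ ((buf[c] + m ≤ vec[m + 1] ∨ buf[m + 1] + 2*buf[c] > 2*vec[m + 1] + 6) ∧ (3*m ≥ 10 → buf[c] = vec[m + 1] + 2*m + 1))
Before m := m: (¬(buf[0] + 2*buf[c] > 2*vec[m + 1] - 2)) ↔ ((buf[c] + m ≤ vec[m + 1] ∨ buf[m + 1] + 2*buf[c] > 2*vec[m + 1] + 6) ∧ (3*m ≥ 10 → buf[c] = vec[m + 1] + 2*m + 1))
Answer: WP = (¬(buf[0] + 2*buf[c] > 2*vec[m + 1] - 2)) ↔ ((buf[c] + m ≤ vec[m + 1] ∨ buf[m + 1] + 2*buf[c] > 2*vec[m + 1] + 6) ∧ (3*m ≥ 10 → buf[c] = vec[m + 1] + 2*m + 1))


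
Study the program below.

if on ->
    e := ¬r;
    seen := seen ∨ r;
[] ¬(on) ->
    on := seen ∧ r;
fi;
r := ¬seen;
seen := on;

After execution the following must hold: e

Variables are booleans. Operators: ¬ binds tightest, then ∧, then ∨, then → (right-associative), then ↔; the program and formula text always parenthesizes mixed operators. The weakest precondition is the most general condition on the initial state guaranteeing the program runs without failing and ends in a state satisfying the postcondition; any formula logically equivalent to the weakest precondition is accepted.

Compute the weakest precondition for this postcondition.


Working backward. After the program, e must hold.
Before seen := on: e
Before r := ¬seen: e
Then branch requires ¬r; else branch requires e.
Before the if: (on → (¬r)) ∧ ((¬on) → e)
Answer: WP = (on → (¬r)) ∧ ((¬on) → e)
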